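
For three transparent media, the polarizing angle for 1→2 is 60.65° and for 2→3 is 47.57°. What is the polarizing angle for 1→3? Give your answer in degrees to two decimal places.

θ_B ≈ 62.80°

Each Brewster angle gives a ratio: n₂/n₁ = tan 60.65° = 1.7783, n₃/n₂ = tan 47.57° = 1.0940.
Multiplying, n₃/n₁ = 1.7783 × 1.0940 = 1.9455, and θ_B(1→3) = arctan 1.9455 = 62.80°.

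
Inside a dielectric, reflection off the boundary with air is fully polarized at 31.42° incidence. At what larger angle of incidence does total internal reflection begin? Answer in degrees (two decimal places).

θ_c ≈ 37.65°

tan θ_B = n₂/n₁ = tan 31.42° = 0.6109.
Total internal reflection: sin θ_c = n₂/n₁ = 0.6109.
θ_c = arcsin(0.6109) = 37.65°.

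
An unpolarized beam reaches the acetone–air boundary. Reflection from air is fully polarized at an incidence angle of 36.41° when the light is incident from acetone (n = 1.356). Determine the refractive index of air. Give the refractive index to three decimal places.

Full polarization of the reflected beam means tan θ_B = n₂/n₁, where n₁ is the incident medium (acetone).
n₂ = n₁ tan θ_B = 1.356 × tan 36.41° = 1.000.

n ≈ 1.000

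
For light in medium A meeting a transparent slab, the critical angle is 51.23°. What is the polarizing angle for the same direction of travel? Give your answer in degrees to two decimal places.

At the critical angle sin θ_c = n₂/n₁, giving n₂/n₁ = sin 51.23° = 0.7797.
Then tan θ_B = n₂/n₁ = 0.7797, so θ_B = arctan 0.7797 = 37.94°.

θ_B ≈ 37.94°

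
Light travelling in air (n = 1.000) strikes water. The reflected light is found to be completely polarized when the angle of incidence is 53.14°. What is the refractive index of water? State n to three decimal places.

n ≈ 1.334

Brewster's law: tan θ_B = n₂/n₁ (light incident in air, refracted into water).
n₂ = n₁ tan θ_B = 1.000 × tan 53.14° = 1.334.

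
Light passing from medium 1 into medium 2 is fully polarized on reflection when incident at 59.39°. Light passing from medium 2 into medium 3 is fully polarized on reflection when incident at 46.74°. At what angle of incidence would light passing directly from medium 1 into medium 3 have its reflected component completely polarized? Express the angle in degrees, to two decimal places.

tan θ_B(1→2) = n₂/n₁ = tan 59.39° = 1.6902.
tan θ_B(2→3) = n₃/n₂ = tan 46.74° = 1.0627.
So n₃/n₁ = (n₂/n₁)(n₃/n₂) = 1.6902 × 1.0627 = 1.7961.
θ_B(1→3) = arctan(1.7961) = 60.89°.

θ_B ≈ 60.89°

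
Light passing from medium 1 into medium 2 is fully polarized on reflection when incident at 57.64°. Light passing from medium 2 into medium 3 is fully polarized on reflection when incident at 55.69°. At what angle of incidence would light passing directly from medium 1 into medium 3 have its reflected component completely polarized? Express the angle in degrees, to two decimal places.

θ_B ≈ 66.62°

Each Brewster angle gives a ratio: n₂/n₁ = tan 57.64° = 1.5782, n₃/n₂ = tan 55.69° = 1.4654.
Multiplying, n₃/n₁ = 1.5782 × 1.4654 = 2.3127, and θ_B(1→3) = arctan 2.3127 = 66.62°.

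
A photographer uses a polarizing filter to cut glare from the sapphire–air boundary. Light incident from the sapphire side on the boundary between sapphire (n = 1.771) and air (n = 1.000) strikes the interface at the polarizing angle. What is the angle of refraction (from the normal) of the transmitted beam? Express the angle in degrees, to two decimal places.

θ_t ≈ 60.55°

θ_B = arctan(n₂/n₁) = arctan(1.000/1.771) = 29.45°.
The refracted ray is perpendicular to the reflected ray, so θ_t = 90° − θ_B = 60.55°.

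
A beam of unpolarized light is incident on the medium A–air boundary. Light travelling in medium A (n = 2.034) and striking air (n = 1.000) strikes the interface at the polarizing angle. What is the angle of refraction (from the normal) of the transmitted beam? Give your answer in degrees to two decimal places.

θ_t ≈ 63.82°

θ_B = arctan(n₂/n₁) = arctan(1.000/2.034) = 26.18°.
At Brewster's angle the reflected and refracted rays are perpendicular, so θ_t = 90° − θ_B = 90° − 26.18° = 63.82°.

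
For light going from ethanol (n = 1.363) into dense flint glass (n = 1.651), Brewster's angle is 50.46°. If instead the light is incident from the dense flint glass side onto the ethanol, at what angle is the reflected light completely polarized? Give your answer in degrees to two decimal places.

θ_B' ≈ 39.54°

tan θ_B' = n₁/n₂ = 1/tan θ_B, so θ_B' = 90° − θ_B.
θ_B' = 90° − 50.46° = 39.54°.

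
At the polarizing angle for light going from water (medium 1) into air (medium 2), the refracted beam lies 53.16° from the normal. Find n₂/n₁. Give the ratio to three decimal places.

θ_B + θ_t = 90°, so θ_B = 90° − 53.16° = 36.84°.
Then n₂/n₁ = tan θ_B = tan 36.84° = 0.749.

n₂/n₁ ≈ 0.749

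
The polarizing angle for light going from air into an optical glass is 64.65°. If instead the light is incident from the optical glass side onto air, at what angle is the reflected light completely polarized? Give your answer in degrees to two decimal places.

θ_B' ≈ 25.35°

The two Brewster angles are complementary: θ_B' = 90° − θ_B = 90° − 64.65° = 25.35°.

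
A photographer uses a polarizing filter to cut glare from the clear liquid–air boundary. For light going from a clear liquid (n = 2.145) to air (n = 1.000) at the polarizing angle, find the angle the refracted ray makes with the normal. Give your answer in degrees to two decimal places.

θ_t ≈ 65.01°

θ_B = arctan(n₂/n₁) = arctan(1.000/2.145) = 24.99°.
Since θ_B + θ_t = 90° at Brewster incidence, θ_t = 90° − 24.99° = 65.01°.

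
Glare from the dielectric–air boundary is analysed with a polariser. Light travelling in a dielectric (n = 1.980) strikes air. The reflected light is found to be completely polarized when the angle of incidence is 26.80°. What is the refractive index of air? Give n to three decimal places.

At Brewster's angle, tan θ_B = n₂/n₁ with n₁ on the incident side (a dielectric) and n₂ on the transmitted side (air).
n₂ = n₁ tan θ_B = 1.980 × tan 26.80° = 1.000.

n ≈ 1.000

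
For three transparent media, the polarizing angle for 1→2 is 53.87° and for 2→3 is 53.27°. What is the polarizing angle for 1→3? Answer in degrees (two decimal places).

Each Brewster angle gives a ratio: n₂/n₁ = tan 53.87° = 1.3698, n₃/n₂ = tan 53.27° = 1.3401.
So n₃/n₁ = (n₂/n₁)(n₃/n₂) = 1.3698 × 1.3401 = 1.8358.
θ_B(1→3) = arctan(1.8358) = 61.42°.

θ_B ≈ 61.42°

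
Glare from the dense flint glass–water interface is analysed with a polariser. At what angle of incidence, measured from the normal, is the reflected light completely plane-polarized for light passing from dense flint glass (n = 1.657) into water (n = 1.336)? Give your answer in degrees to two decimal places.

tan θ_B = n₂/n₁ = 1.336/1.657 = 0.8063.
θ_B = arctan(0.8063) = 38.88°.

θ_B ≈ 38.88°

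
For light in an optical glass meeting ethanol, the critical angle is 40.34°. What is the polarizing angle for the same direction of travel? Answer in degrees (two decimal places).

θ_B ≈ 32.92°

n₂/n₁ = sin θ_c = sin 40.34° = 0.6473.
tan θ_B equals the same ratio, so θ_B = arctan(0.6473) = 32.92°.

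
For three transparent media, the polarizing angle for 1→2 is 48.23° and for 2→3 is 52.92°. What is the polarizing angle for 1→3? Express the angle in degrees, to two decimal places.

tan θ_B(1→2) = n₂/n₁ = tan 48.23° = 1.1196.
tan θ_B(2→3) = n₃/n₂ = tan 52.92° = 1.3232.
n₃/n₁ = 1.4815. Then tan θ_B(1→3) = n₃/n₁, so θ_B(1→3) = arctan(1.4815) = 55.98°.

θ_B ≈ 55.98°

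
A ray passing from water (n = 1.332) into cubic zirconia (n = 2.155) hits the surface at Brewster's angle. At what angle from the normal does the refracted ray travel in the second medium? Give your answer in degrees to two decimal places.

tan θ_B = n₂/n₁ = 2.155/1.332 = 1.6179, so θ_B = 58.28°.
The refracted ray is perpendicular to the reflected ray, so θ_t = 90° − θ_B = 31.72°.

θ_t ≈ 31.72°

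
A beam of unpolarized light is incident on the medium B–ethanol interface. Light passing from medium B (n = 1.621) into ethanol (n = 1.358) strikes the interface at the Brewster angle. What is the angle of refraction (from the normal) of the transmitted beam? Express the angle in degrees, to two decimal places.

θ_t ≈ 50.05°

θ_B = arctan(n₂/n₁) = arctan(1.358/1.621) = 39.95°.
Since θ_B + θ_t = 90° at Brewster incidence, θ_t = 90° − 39.95° = 50.05°.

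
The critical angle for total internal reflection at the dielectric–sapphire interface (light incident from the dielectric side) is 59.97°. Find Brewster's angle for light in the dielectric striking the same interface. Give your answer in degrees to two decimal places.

At the critical angle sin θ_c = n₂/n₁, giving n₂/n₁ = sin 59.97° = 0.8658.
Then tan θ_B = n₂/n₁ = 0.8658, so θ_B = arctan 0.8658 = 40.88°.

θ_B ≈ 40.88°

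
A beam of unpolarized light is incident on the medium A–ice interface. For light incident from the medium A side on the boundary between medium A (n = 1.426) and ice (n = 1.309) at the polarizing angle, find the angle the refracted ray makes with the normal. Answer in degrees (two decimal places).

tan θ_B = n₂/n₁ = 1.309/1.426 = 0.9180, so θ_B = 42.55°.
Since θ_B + θ_t = 90° at Brewster incidence, θ_t = 90° − 42.55° = 47.45°.

θ_t ≈ 47.45°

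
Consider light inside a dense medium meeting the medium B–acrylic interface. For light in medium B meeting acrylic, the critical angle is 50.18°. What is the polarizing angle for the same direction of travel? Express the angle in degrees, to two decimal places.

θ_B ≈ 37.53°

sin θ_c = n₂/n₁, so n₂/n₁ = sin 50.18° = 0.7681.
Brewster: tan θ_B = n₂/n₁ = 0.7681.
θ_B = arctan(0.7681) = 37.53°.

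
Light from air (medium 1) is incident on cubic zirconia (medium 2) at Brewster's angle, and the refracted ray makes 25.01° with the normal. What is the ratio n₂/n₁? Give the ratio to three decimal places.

θ_B + θ_t = 90°, so θ_B = 90° − 25.01° = 64.99°.
Then n₂/n₁ = tan θ_B = tan 64.99° = 2.144.

n₂/n₁ ≈ 2.144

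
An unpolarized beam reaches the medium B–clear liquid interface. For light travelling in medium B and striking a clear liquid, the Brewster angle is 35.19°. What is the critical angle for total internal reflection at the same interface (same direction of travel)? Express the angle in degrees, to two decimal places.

θ_c ≈ 44.84°

tan θ_B = n₂/n₁ = tan 35.19° = 0.7052.
Total internal reflection: sin θ_c = n₂/n₁ = 0.7052.
θ_c = arcsin(0.7052) = 44.84°.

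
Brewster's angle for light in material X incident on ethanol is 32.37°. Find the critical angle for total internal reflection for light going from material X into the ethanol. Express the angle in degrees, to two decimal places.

θ_c ≈ 39.34°

n₂/n₁ = tan 32.37° = 0.6339; the critical angle satisfies sin θ_c = n₂/n₁.
θ_c = arcsin(0.6339) = 39.34°.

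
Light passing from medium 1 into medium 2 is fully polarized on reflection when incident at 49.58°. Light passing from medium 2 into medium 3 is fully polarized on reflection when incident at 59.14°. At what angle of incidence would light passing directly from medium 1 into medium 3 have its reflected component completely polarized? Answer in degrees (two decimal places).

n₂/n₁ = tan 49.58° = 1.1742 and n₃/n₂ = tan 59.14° = 1.6735.
n₃/n₁ = 1.9650. Then tan θ_B(1→3) = n₃/n₁, so θ_B(1→3) = arctan(1.9650) = 63.03°.

θ_B ≈ 63.03°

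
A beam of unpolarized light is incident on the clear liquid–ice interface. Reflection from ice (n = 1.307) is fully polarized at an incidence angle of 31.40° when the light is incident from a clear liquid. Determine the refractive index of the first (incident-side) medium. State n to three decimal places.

n ≈ 2.141

At the Brewster angle, tan θ_B = n₂/n₁ with n₁ on the incident side (a clear liquid) and n₂ on the transmitted side (ice).
n₁ = n₂ / tan θ_B = 1.307 / tan 31.40° = 2.141.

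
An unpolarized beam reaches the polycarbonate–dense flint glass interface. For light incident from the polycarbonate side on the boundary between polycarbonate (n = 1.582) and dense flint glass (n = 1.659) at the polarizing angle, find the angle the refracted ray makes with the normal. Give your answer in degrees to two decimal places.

θ_B = arctan(n₂/n₁) = arctan(1.659/1.582) = 46.36°.
Since θ_B + θ_t = 90° at Brewster incidence, θ_t = 90° − 46.36° = 43.64°.

θ_t ≈ 43.64°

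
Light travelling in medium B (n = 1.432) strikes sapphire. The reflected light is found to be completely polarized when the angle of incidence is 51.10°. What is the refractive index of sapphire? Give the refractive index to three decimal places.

Brewster's law: tan θ_B = n₂/n₁ (light incident in medium B, refracted into sapphire).
n₂ = n₁ tan θ_B = 1.432 × tan 51.10° = 1.775.

n ≈ 1.775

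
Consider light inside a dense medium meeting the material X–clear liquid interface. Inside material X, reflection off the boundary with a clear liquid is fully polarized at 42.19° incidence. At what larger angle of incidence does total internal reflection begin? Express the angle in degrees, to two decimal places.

From Brewster, n₂/n₁ = tan θ_B = tan 42.19° = 0.9064.
Then sin θ_c = n₂/n₁ = 0.9064, so θ_c = arcsin 0.9064 = 65.02°.

θ_c ≈ 65.02°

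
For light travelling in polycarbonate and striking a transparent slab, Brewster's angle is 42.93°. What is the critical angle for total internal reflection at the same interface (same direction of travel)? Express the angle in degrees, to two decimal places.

θ_c ≈ 68.47°

From Brewster, n₂/n₁ = tan θ_B = tan 42.93° = 0.9302.
Then sin θ_c = n₂/n₁ = 0.9302, so θ_c = arcsin 0.9302 = 68.47°.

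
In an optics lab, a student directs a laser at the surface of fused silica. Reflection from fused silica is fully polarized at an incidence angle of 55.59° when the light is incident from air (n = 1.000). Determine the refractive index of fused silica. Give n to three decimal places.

Full polarization of the reflected beam means tan θ_B = n₂/n₁, where n₁ is the incident medium (air).
n₂ = n₁ tan θ_B = 1.000 × tan 55.59° = 1.460.

n ≈ 1.460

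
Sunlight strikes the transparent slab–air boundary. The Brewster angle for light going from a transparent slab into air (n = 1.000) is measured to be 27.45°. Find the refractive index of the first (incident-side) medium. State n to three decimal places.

n ≈ 1.925

Brewster's law: tan θ_B = n₂/n₁ (light incident in a transparent slab, refracted into air).
n₁ = n₂ / tan θ_B = 1.000 / tan 27.45° = 1.925.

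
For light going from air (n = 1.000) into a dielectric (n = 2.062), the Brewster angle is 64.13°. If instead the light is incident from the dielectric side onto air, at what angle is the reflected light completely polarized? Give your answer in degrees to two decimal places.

θ_B' ≈ 25.87°

The two Brewster angles are complementary: θ_B' = 90° − θ_B = 90° − 64.13° = 25.87°.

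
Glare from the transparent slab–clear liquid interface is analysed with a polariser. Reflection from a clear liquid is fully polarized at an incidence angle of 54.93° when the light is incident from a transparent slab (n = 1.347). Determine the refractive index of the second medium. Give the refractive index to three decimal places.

At Brewster's angle, tan θ_B = n₂/n₁ with n₁ on the incident side (a transparent slab) and n₂ on the transmitted side (a clear liquid).
n₂ = n₁ tan θ_B = 1.347 × tan 54.93° = 1.919.

n ≈ 1.919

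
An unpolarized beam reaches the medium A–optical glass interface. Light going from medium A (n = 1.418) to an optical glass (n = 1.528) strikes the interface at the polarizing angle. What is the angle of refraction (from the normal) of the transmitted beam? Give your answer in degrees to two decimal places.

θ_t ≈ 42.86°

tan θ_B = n₂/n₁ = 1.528/1.418 = 1.0776, so θ_B = 47.14°.
Since θ_B + θ_t = 90° at Brewster incidence, θ_t = 90° − 47.14° = 42.86°.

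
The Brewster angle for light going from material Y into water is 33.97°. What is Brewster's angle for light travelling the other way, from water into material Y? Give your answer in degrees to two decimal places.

tan θ_B' = n₁/n₂ = 1/tan θ_B, so θ_B' = 90° − θ_B.
θ_B' = 90° − 33.97° = 56.03°.

θ_B' ≈ 56.03°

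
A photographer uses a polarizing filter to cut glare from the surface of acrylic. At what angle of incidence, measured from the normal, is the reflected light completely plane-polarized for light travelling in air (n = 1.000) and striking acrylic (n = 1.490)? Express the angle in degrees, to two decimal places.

The reflected p-component vanishes when tan θ_B = n₂/n₁.
tan θ_B = n₂/n₁ = 1.490/1.000 = 1.4900.
So θ_B = arctan 1.4900 = 56.13°.

θ_B ≈ 56.13°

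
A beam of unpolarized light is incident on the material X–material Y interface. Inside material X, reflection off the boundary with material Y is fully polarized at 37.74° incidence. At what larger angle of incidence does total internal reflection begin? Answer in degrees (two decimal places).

θ_c ≈ 50.71°

n₂/n₁ = tan 37.74° = 0.7740; the critical angle satisfies sin θ_c = n₂/n₁.
θ_c = arcsin(0.7740) = 50.71°.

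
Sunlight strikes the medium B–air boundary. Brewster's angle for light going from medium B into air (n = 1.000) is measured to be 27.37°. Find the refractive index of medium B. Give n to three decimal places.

Full polarization of the reflected beam means tan θ_B = n₂/n₁, where n₁ is the incident medium (medium B).
n₁ = n₂ / tan θ_B = 1.000 / tan 27.37° = 1.932.

n ≈ 1.932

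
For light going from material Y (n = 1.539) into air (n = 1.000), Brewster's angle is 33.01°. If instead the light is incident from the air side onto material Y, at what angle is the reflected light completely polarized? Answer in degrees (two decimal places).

The two Brewster angles are complementary: θ_B' = 90° − θ_B = 90° − 33.01° = 56.99°.

θ_B' ≈ 56.99°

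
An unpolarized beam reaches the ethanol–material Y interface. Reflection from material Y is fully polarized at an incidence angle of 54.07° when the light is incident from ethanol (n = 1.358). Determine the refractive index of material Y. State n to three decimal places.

n ≈ 1.874

Full polarization of the reflected beam means tan θ_B = n₂/n₁, where n₁ is the incident medium (ethanol).
n₂ = n₁ tan θ_B = 1.358 × tan 54.07° = 1.874.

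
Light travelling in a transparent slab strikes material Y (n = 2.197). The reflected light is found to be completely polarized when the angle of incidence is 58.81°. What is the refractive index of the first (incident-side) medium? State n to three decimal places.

Brewster's law: tan θ_B = n₂/n₁ (light incident in a transparent slab, refracted into material Y).
n₁ = n₂ / tan θ_B = 2.197 / tan 58.81° = 1.330.

n ≈ 1.330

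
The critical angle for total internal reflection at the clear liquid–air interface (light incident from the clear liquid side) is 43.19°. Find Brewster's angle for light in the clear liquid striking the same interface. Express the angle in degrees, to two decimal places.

θ_B ≈ 34.39°

n₂/n₁ = sin θ_c = sin 43.19° = 0.6844.
tan θ_B equals the same ratio, so θ_B = arctan(0.6844) = 34.39°.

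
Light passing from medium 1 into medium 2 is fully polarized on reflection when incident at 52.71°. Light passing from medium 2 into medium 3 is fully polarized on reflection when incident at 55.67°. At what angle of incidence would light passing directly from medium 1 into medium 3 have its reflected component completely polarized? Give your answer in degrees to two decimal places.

tan θ_B(1→2) = n₂/n₁ = tan 52.71° = 1.3132.
tan θ_B(2→3) = n₃/n₂ = tan 55.67° = 1.4643.
Multiplying, n₃/n₁ = 1.3132 × 1.4643 = 1.9229, and θ_B(1→3) = arctan 1.9229 = 62.52°.

θ_B ≈ 62.52°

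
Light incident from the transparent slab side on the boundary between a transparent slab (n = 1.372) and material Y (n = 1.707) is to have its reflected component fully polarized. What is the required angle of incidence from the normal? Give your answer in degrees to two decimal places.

θ_B ≈ 51.21°

Here n₂/n₁ = 1.707/1.372 = 1.2442, and Brewster's law gives tan θ_B = n₂/n₁.
θ_B = arctan(1.2442) = 51.21°.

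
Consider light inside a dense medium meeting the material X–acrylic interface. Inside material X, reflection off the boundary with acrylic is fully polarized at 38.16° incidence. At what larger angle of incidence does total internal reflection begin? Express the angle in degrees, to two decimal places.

n₂/n₁ = tan 38.16° = 0.7858; the critical angle satisfies sin θ_c = n₂/n₁.
θ_c = arcsin(0.7858) = 51.79°.

θ_c ≈ 51.79°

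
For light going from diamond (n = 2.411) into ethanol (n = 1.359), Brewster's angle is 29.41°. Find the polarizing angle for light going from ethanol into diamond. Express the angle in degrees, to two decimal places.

tan θ_B' = n₁/n₂ = 1/tan θ_B, so θ_B' = 90° − θ_B.
θ_B' = 90° − 29.41° = 60.59°.

θ_B' ≈ 60.59°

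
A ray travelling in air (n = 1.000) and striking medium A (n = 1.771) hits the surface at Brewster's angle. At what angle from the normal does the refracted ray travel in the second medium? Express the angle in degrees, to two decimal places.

θ_t ≈ 29.45°

θ_B = arctan(n₂/n₁) = arctan(1.771/1.000) = 60.55°.
Since θ_B + θ_t = 90° at Brewster incidence, θ_t = 90° − 60.55° = 29.45°.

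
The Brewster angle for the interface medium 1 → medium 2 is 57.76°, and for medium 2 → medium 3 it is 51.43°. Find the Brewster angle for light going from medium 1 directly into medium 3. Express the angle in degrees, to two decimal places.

tan θ_B(1→2) = n₂/n₁ = tan 57.76° = 1.5855.
tan θ_B(2→3) = n₃/n₂ = tan 51.43° = 1.2540.
Multiplying, n₃/n₁ = 1.5855 × 1.2540 = 1.9883, and θ_B(1→3) = arctan 1.9883 = 63.30°.

θ_B ≈ 63.30°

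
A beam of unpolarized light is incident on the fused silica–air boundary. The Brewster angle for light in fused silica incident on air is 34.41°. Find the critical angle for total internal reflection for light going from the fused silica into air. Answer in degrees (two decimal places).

θ_c ≈ 43.23°

n₂/n₁ = tan 34.41° = 0.6850; the critical angle satisfies sin θ_c = n₂/n₁.
θ_c = arcsin(0.6850) = 43.23°.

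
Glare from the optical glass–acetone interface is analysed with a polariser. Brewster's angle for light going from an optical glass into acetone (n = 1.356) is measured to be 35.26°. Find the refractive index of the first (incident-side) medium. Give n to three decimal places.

n ≈ 1.918

Full polarization of the reflected beam means tan θ_B = n₂/n₁, where n₁ is the incident medium (an optical glass).
n₁ = n₂ / tan θ_B = 1.356 / tan 35.26° = 1.918.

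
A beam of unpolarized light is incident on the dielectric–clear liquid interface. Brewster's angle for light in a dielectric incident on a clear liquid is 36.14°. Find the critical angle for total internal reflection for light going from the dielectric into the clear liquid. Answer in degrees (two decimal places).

n₂/n₁ = tan 36.14° = 0.7303; the critical angle satisfies sin θ_c = n₂/n₁.
θ_c = arcsin(0.7303) = 46.91°.

θ_c ≈ 46.91°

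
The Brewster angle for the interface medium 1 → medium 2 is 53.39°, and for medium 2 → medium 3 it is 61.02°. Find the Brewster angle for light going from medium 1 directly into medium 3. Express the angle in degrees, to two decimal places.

n₂/n₁ = tan 53.39° = 1.3460 and n₃/n₂ = tan 61.02° = 1.8055.
Multiplying, n₃/n₁ = 1.3460 × 1.8055 = 2.4303, and θ_B(1→3) = arctan 2.4303 = 67.63°.

θ_B ≈ 67.63°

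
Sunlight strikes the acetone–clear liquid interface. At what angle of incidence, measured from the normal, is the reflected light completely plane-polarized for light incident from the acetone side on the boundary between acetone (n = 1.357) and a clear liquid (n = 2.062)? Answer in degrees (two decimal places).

Here n₂/n₁ = 2.062/1.357 = 1.5195, and Brewster's law gives tan θ_B = n₂/n₁.
So θ_B = arctan 1.5195 = 56.65°.

θ_B ≈ 56.65°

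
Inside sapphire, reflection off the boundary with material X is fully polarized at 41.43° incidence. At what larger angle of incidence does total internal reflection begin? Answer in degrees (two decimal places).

From Brewster, n₂/n₁ = tan θ_B = tan 41.43° = 0.8825.
Then sin θ_c = n₂/n₁ = 0.8825, so θ_c = arcsin 0.8825 = 61.95°.

θ_c ≈ 61.95°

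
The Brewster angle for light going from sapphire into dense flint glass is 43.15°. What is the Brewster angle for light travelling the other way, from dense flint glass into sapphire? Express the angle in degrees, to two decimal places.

θ_B' ≈ 46.85°

Reversing the direction swaps n₁ and n₂, so tan θ_B' = 1/tan θ_B and θ_B' = 90° − θ_B.
Hence θ_B' = 90° − 43.15° = 46.85°.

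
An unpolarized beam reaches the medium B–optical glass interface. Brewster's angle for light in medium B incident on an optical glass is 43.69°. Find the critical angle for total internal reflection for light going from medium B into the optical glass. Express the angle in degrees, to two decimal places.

θ_c ≈ 72.80°

From Brewster, n₂/n₁ = tan θ_B = tan 43.69° = 0.9553.
Then sin θ_c = n₂/n₁ = 0.9553, so θ_c = arcsin 0.9553 = 72.80°.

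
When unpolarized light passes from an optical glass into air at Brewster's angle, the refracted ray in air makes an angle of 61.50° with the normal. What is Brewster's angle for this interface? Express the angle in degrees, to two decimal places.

θ_B ≈ 28.50°

Brewster's condition makes the reflected and refracted beams perpendicular: θ_B + θ_t = 90°.
θ_B = 90° − 61.50° = 28.50°.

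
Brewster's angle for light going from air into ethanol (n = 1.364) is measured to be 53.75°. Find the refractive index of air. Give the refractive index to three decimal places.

Full polarization of the reflected beam means tan θ_B = n₂/n₁, where n₁ is the incident medium (air).
n₁ = n₂ / tan θ_B = 1.364 / tan 53.75° = 1.000.

n ≈ 1.000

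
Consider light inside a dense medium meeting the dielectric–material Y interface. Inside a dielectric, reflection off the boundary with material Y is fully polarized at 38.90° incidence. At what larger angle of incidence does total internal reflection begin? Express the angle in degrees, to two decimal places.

From Brewster, n₂/n₁ = tan θ_B = tan 38.90° = 0.8069.
Then sin θ_c = n₂/n₁ = 0.8069, so θ_c = arcsin 0.8069 = 53.79°.

θ_c ≈ 53.79°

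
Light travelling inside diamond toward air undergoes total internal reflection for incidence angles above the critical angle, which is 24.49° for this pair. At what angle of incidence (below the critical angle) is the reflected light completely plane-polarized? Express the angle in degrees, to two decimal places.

n₂/n₁ = sin θ_c = sin 24.49° = 0.4145.
tan θ_B equals the same ratio, so θ_B = arctan(0.4145) = 22.52°.

θ_B ≈ 22.52°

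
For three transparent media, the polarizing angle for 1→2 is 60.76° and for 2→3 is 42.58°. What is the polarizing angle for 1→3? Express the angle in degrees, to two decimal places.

Each Brewster angle gives a ratio: n₂/n₁ = tan 60.76° = 1.7864, n₃/n₂ = tan 42.58° = 0.9189.
So n₃/n₁ = (n₂/n₁)(n₃/n₂) = 1.7864 × 0.9189 = 1.6415.
θ_B(1→3) = arctan(1.6415) = 58.65°.

θ_B ≈ 58.65°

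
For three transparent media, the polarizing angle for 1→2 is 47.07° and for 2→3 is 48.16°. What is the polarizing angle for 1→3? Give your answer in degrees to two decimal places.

θ_B ≈ 50.21°

Each Brewster angle gives a ratio: n₂/n₁ = tan 47.07° = 1.0750, n₃/n₂ = tan 48.16° = 1.1169.
n₃/n₁ = 1.2006. Then tan θ_B(1→3) = n₃/n₁, so θ_B(1→3) = arctan(1.2006) = 50.21°.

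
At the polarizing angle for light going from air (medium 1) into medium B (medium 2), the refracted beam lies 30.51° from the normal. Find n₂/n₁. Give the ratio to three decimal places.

n₂/n₁ ≈ 1.697

θ_B + θ_t = 90°, so θ_B = 90° − 30.51° = 59.49°.
tan θ_B = n₂/n₁, so n₂/n₁ = tan 59.49° = 1.697.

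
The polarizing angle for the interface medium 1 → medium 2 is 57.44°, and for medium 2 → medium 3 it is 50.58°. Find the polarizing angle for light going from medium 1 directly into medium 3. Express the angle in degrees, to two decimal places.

θ_B ≈ 62.31°

Each Brewster angle gives a ratio: n₂/n₁ = tan 57.44° = 1.5661, n₃/n₂ = tan 50.58° = 1.2166.
So n₃/n₁ = (n₂/n₁)(n₃/n₂) = 1.5661 × 1.2166 = 1.9052.
θ_B(1→3) = arctan(1.9052) = 62.31°.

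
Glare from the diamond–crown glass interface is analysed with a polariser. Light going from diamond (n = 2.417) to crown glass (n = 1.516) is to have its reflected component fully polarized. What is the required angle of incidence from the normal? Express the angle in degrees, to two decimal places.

θ_B ≈ 32.10°

Brewster's condition: tan θ_B = n₂/n₁ = 1.516/2.417 = 0.6272.
So θ_B = arctan 0.6272 = 32.10°.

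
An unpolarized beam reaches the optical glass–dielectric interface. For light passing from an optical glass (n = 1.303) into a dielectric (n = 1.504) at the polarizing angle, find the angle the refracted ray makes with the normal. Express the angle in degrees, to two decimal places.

First find Brewster's angle: tan θ_B = 1.504/1.303 = 1.1543, giving θ_B = 49.10°.
The refracted ray is perpendicular to the reflected ray, so θ_t = 90° − θ_B = 40.90°.

θ_t ≈ 40.90°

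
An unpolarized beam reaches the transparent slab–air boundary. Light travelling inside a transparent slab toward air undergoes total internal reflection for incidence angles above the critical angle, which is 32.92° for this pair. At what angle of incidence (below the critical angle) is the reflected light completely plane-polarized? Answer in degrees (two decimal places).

θ_B ≈ 28.52°

At the critical angle sin θ_c = n₂/n₁, giving n₂/n₁ = sin 32.92° = 0.5435.
Then tan θ_B = n₂/n₁ = 0.5435, so θ_B = arctan 0.5435 = 28.52°.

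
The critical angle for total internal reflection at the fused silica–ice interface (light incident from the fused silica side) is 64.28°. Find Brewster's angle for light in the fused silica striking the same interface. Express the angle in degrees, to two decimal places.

At the critical angle sin θ_c = n₂/n₁, giving n₂/n₁ = sin 64.28° = 0.9009.
Then tan θ_B = n₂/n₁ = 0.9009, so θ_B = arctan 0.9009 = 42.02°.

θ_B ≈ 42.02°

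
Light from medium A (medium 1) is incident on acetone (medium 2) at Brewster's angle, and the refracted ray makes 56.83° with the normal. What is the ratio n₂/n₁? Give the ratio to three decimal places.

n₂/n₁ ≈ 0.654

At Brewster incidence θ_B = 90° − θ_t = 90° − 56.83° = 33.17°.
Then n₂/n₁ = tan θ_B = tan 33.17° = 0.654.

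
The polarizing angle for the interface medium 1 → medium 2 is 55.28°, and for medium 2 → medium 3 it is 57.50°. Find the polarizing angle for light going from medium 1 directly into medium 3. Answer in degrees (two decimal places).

θ_B ≈ 66.18°

Each Brewster angle gives a ratio: n₂/n₁ = tan 55.28° = 1.4431, n₃/n₂ = tan 57.50° = 1.5697.
n₃/n₁ = 2.2652. Then tan θ_B(1→3) = n₃/n₁, so θ_B(1→3) = arctan(2.2652) = 66.18°.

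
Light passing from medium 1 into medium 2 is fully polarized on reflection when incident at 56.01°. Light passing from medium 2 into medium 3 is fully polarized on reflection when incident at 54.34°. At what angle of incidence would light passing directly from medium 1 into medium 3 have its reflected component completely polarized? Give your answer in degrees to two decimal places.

n₂/n₁ = tan 56.01° = 1.4831 and n₃/n₂ = tan 54.34° = 1.3937.
So n₃/n₁ = (n₂/n₁)(n₃/n₂) = 1.4831 × 1.3937 = 2.0670.
θ_B(1→3) = arctan(2.0670) = 64.18°.

θ_B ≈ 64.18°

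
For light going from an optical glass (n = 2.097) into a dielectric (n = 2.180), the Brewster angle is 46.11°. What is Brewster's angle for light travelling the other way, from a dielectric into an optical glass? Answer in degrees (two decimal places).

Reversing the direction swaps n₁ and n₂, so tan θ_B' = 1/tan θ_B and θ_B' = 90° − θ_B.
Hence θ_B' = 90° − 46.11° = 43.89°.

θ_B' ≈ 43.89°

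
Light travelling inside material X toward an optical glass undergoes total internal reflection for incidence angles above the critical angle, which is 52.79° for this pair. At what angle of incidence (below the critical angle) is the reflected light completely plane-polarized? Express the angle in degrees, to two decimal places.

θ_B ≈ 38.53°

At the critical angle sin θ_c = n₂/n₁, giving n₂/n₁ = sin 52.79° = 0.7964.
Then tan θ_B = n₂/n₁ = 0.7964, so θ_B = arctan 0.7964 = 38.53°.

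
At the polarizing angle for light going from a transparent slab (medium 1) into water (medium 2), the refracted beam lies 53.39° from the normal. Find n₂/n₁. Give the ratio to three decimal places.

At Brewster incidence θ_B = 90° − θ_t = 90° − 53.39° = 36.61°.
Then n₂/n₁ = tan θ_B = tan 36.61° = 0.743.

n₂/n₁ ≈ 0.743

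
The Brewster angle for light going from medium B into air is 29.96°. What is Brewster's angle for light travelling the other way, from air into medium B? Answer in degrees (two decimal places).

tan θ_B' = n₁/n₂ = 1/tan θ_B, so θ_B' = 90° − θ_B.
θ_B' = 90° − 29.96° = 60.04°.

θ_B' ≈ 60.04°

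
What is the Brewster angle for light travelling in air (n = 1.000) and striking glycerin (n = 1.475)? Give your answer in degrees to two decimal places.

Here n₂/n₁ = 1.475/1.000 = 1.4750, and Brewster's law gives tan θ_B = n₂/n₁. Taking the arctangent, θ_B = 55.86°.

θ_B ≈ 55.86°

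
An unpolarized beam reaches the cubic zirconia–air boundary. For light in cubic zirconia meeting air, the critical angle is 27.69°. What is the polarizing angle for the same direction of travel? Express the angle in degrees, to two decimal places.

θ_B ≈ 24.92°

sin θ_c = n₂/n₁, so n₂/n₁ = sin 27.69° = 0.4647.
Brewster: tan θ_B = n₂/n₁ = 0.4647.
θ_B = arctan(0.4647) = 24.92°.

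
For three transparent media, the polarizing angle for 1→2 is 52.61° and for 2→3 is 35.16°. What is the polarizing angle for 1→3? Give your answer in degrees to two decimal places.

θ_B ≈ 42.66°

Each Brewster angle gives a ratio: n₂/n₁ = tan 52.61° = 1.3084, n₃/n₂ = tan 35.16° = 0.7044.
So n₃/n₁ = (n₂/n₁)(n₃/n₂) = 1.3084 × 0.7044 = 0.9216.
θ_B(1→3) = arctan(0.9216) = 42.66°.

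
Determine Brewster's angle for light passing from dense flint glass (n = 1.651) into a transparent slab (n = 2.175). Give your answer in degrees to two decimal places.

θ_B ≈ 52.80°

At Brewster's angle the reflected and refracted rays are perpendicular, which with Snell's law gives tan θ_B = n₂/n₁.
Brewster's condition: tan θ_B = n₂/n₁ = 2.175/1.651 = 1.3174. Taking the arctangent, θ_B = 52.80°.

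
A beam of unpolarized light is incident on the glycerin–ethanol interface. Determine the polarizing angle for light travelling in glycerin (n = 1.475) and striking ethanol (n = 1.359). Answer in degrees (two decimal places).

tan θ_B = n₂/n₁ = 1.359/1.475 = 0.9214.
θ_B = arctan(0.9214) = 42.66°.

θ_B ≈ 42.66°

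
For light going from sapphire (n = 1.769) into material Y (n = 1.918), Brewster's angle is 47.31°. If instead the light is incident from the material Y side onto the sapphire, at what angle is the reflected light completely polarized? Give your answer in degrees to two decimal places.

θ_B' ≈ 42.69°

Reversing the direction swaps n₁ and n₂, so tan θ_B' = 1/tan θ_B and θ_B' = 90° − θ_B.
Hence θ_B' = 90° − 47.31° = 42.69°.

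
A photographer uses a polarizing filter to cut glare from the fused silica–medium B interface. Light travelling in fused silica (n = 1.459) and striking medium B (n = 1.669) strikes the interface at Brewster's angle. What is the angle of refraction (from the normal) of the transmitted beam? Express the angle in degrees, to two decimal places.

θ_t ≈ 41.16°

First find Brewster's angle: tan θ_B = 1.669/1.459 = 1.1439, giving θ_B = 48.84°.
At Brewster's angle the reflected and refracted rays are perpendicular, so θ_t = 90° − θ_B = 90° − 48.84° = 41.16°.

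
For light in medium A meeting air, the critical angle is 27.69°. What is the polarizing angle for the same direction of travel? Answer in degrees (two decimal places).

sin θ_c = n₂/n₁, so n₂/n₁ = sin 27.69° = 0.4647.
Brewster: tan θ_B = n₂/n₁ = 0.4647.
θ_B = arctan(0.4647) = 24.92°.

θ_B ≈ 24.92°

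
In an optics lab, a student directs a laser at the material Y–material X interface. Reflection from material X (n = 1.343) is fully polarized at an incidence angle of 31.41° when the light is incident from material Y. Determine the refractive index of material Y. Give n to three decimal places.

n ≈ 2.199

At Brewster's angle, tan θ_B = n₂/n₁ with n₁ on the incident side (material Y) and n₂ on the transmitted side (material X).
n₁ = n₂ / tan θ_B = 1.343 / tan 31.41° = 2.199.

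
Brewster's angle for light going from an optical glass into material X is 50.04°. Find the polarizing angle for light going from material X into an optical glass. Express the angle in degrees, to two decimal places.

θ_B' ≈ 39.96°

Reversing the direction swaps n₁ and n₂, so tan θ_B' = 1/tan θ_B and θ_B' = 90° − θ_B.
Hence θ_B' = 90° − 50.04° = 39.96°.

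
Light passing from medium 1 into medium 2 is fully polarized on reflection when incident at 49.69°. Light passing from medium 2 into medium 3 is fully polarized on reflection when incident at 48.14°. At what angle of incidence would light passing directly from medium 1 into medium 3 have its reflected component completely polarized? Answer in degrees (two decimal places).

θ_B ≈ 52.76°

Each Brewster angle gives a ratio: n₂/n₁ = tan 49.69° = 1.1787, n₃/n₂ = tan 48.14° = 1.1161.
Multiplying, n₃/n₁ = 1.1787 × 1.1161 = 1.3156, and θ_B(1→3) = arctan 1.3156 = 52.76°.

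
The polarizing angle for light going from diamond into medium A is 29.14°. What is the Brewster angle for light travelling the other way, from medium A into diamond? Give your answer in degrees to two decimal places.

The two Brewster angles are complementary: θ_B' = 90° − θ_B = 90° − 29.14° = 60.86°.

θ_B' ≈ 60.86°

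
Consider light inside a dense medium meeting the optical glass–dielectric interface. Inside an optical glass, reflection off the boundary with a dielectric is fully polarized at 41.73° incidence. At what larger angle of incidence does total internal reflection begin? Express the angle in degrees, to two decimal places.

From Brewster, n₂/n₁ = tan θ_B = tan 41.73° = 0.8919.
Then sin θ_c = n₂/n₁ = 0.8919, so θ_c = arcsin 0.8919 = 63.11°.

θ_c ≈ 63.11°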